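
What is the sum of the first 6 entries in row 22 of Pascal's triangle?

1 + 22 + 231 + 1540 + 7315 + 26334 = 35443.

35443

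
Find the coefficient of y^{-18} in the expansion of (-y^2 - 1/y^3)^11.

General term: C(11,j)·(-y^2)^j·(-1/y^3)^(11-j), with y-exponent 2j − 3(11−j) = 5j − 33.
Set 5j − 33 = -18: j = 3.
C(11,3) = 165; (-1)^3 = -1; (-1)^8 = 1.
Coefficient = 165 · (-1) · 1 = -165.

-165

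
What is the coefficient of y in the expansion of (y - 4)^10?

-2621440

The general term is C(10,j)·(y)^j·(-4)^(10-j); the y^1 term has j = 1.
C(10,1) = 10.
Coefficient = C(10,1) · (-4)^9 = 10 · (-262144) = -2621440.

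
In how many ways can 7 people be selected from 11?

330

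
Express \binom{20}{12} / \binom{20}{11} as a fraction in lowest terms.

3/4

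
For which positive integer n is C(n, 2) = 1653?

58

n(n−1)/2 = 1653 ⇒ n(n−1) = 3306. Since 58·57 = 3306, n = 58.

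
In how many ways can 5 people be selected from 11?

This is C(11,5) = 462.

462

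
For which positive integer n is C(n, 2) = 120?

16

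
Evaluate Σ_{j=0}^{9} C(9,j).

512

Setting x = 1 in (1+x)^9 gives Σ C(9,j) = 2^9 = 512.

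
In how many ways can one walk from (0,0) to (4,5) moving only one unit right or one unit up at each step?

126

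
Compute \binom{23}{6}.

100947

C(23,6) = (23·22·21·20·19·18) / 6! = 72681840 / 720 = 100947.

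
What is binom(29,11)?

34597290

C(29,11) = (29·28·27·26·25·24·23·22·21·20·19) / 11! = 1381013105472000 / 39916800 = 34597290.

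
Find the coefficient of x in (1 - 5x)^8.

-40

The general term is C(8,j)·(1)^j·(-5x)^(8-j); the x^1 term has j = 7.
C(8,7) = 8.
Coefficient = C(8,7) · (-5)^1 = 8 · (-5) = -40.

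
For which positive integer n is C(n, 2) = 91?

n(n−1)/2 = 91 ⇒ n(n−1) = 182. Since 14·13 = 182, n = 14.

14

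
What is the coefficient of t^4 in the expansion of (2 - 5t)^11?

26400000

The general term is C(11,j)·(2)^j·(-5t)^(11-j); the t^4 term has j = 7.
C(11,7) = 330.
Coefficient = C(11,7) · 2^7 · (-5)^4 = 330 · 128 · 625 = 26400000.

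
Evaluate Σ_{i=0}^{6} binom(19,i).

1 + 19 + 171 + 969 + 3876 + 11628 + 27132 = 43796.

43796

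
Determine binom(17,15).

136

C(17,15) = C(17,2) by symmetry.
C(17,2) = (17·16) / 2! = 272 / 2 = 136.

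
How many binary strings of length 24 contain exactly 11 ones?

Choose the 11 positions: C(24,11) = 2496144.

2496144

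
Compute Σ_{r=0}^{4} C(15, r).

1 + 15 + 105 + 455 + 1365 = 1941.

1941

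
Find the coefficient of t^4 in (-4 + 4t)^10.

220200960

The general term is C(10,j)·(-4)^j·(4t)^(10-j); the t^4 term has j = 6.
C(10,6) = 210.
Coefficient = C(10,6) · (-4)^6 · 4^4 = 210 · 4096 · 256 = 220200960.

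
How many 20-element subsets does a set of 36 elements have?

C(36,20) = C(36,16) by symmetry.
C(36,16) = (36·35·34·33·32·31·30·29·28·27·26·25·24·23·22·21) / 16! = 152901072685905223680000 / 20922789888000 = 7307872110.

7307872110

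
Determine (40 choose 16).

C(40,16) = (40·39·38·37·36·35·34·33·32·31·30·29·28·27·26·25) / 16! = 1315041316842168115200000 / 20922789888000 = 62852101650.

62852101650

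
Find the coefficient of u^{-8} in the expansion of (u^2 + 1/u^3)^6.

General term: C(6,j)·(u^2)^j·(1/u^3)^(6-j), with u-exponent 2j − 3(6−j) = 5j − 18.
Set 5j − 18 = -8: j = 2.
C(6,2) = 15; 1^2 = 1; 1^4 = 1.
Coefficient = 15 · 1 · 1 = 15.

15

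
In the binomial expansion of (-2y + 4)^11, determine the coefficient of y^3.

-86507520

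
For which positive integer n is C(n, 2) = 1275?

51

n(n−1)/2 = 1275 ⇒ n(n−1) = 2550. Since 51·50 = 2550, n = 51.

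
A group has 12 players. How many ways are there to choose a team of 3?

220

This is C(12,3) = 220.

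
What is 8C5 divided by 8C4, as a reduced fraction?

C(n,k+1)/C(n,k) = (n−k)/(k+1) = (8−4)/(4+1) = 4/5.

4/5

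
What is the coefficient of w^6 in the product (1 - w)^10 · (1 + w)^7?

28

Coefficient of w^6 = Σ_{j} C(10,j)·(-1)^j·C(7,6-j)·1^(6-j) for j from 0 to 6.
= 7 + (-210) + 1575 + (-4200) + 4410 + (-1764) + 210 = 28.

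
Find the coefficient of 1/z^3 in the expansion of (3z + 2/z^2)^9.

489888

General term: C(9,j)·(3z)^j·(2/z^2)^(9-j), with z-exponent 1j − 2(9−j) = 3j − 18.
Set 3j − 18 = -3: j = 5.
C(9,5) = 126; 3^5 = 243; 2^4 = 16.
Coefficient = 126 · 243 · 16 = 489888.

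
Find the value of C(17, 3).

C(17,3) = (17·16·15) / 3! = 4080 / 6 = 680.

680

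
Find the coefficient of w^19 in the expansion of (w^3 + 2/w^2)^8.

16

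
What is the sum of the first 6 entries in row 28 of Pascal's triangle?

122438

1 + 28 + 378 + 3276 + 20475 + 98280 = 122438.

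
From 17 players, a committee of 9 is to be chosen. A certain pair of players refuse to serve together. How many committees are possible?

17875

All 9-subsets: C(17,9) = 24310. Those containing both fixed elements: C(15,7) = 6435.
24310 − 6435 = 17875.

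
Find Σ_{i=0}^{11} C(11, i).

2048

Setting x = 1 in (1+x)^11 gives Σ C(11,i) = 2^11 = 2048.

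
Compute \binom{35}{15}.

3247943160

C(35,15) = (35·34·33·32·31·30·29·28·27·26·25·24·23·22·21) / 15! = 4247252019052922880000 / 1307674368000 = 3247943160.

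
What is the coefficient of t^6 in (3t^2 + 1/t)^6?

1215

General term: C(6,j)·(3t^2)^j·(1/t)^(6-j), with t-exponent 2j − 1(6−j) = 3j − 6.
Set 3j − 6 = 6: j = 4.
C(6,4) = 15; 3^4 = 81; 1^2 = 1.
Coefficient = 15 · 81 · 1 = 1215.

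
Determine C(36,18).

9075135300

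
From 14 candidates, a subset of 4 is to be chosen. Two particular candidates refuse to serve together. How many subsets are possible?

935

All 4-subsets: C(14,4) = 1001. Those containing both fixed elements: C(12,2) = 66.
1001 − 66 = 935.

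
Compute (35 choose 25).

C(35,25) = C(35,10) by symmetry.
C(35,10) = (35·34·33·32·31·30·29·28·27·26) / 10! = 666172912204800 / 3628800 = 183579396.

183579396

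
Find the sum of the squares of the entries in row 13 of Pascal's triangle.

By Vandermonde's identity, Σ C(13,r)² = C(26,13) = 10400600.

10400600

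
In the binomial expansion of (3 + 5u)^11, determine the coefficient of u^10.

322265625

The general term is C(11,j)·(3)^j·(5u)^(11-j); the u^10 term has j = 1.
C(11,1) = 11.
Coefficient = C(11,1) · 3^1 · 5^10 = 11 · 3 · 9765625 = 322265625.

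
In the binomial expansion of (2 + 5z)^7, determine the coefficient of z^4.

175000

The general term is C(7,j)·(2)^j·(5z)^(7-j); the z^4 term has j = 3.
C(7,3) = 35.
Coefficient = C(7,3) · 2^3 · 5^4 = 35 · 8 · 625 = 175000.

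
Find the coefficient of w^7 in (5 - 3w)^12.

-5412825000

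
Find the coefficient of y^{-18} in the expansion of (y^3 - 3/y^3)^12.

-4330260

General term: C(12,j)·(y^3)^j·(-3/y^3)^(12-j), with y-exponent 3j − 3(12−j) = 6j − 36.
Set 6j − 36 = -18: j = 3.
C(12,3) = 220; 1^3 = 1; (-3)^9 = -19683.
Coefficient = 220 · 1 · (-19683) = -4330260.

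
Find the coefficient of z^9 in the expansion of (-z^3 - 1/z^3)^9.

-84

General term: C(9,j)·(-z^3)^j·(-1/z^3)^(9-j), with z-exponent 3j − 3(9−j) = 6j − 27.
Set 6j − 27 = 9: j = 6.
C(9,6) = 84; (-1)^6 = 1; (-1)^3 = -1.
Coefficient = 84 · 1 · (-1) = -84.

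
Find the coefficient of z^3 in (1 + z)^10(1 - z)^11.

10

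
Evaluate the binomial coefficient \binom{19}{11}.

75582

C(19,11) = C(19,8) by symmetry.
C(19,8) = (19·18·17·16·15·14·13·12) / 8! = 3047466240 / 40320 = 75582.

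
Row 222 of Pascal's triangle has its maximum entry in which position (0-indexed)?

111

C(222,k) is maximized at k = 222/2 = 111.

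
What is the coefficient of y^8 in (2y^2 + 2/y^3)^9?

18432

General term: C(9,j)·(2y^2)^j·(2/y^3)^(9-j), with y-exponent 2j − 3(9−j) = 5j − 27.
Set 5j − 27 = 8: j = 7.
C(9,7) = 36; 2^7 = 128; 2^2 = 4.
Coefficient = 36 · 128 · 4 = 18432.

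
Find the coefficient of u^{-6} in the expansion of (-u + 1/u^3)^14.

General term: C(14,j)·(-u)^j·(1/u^3)^(14-j), with u-exponent 1j − 3(14−j) = 4j − 42.
Set 4j − 42 = -6: j = 9.
C(14,9) = 2002; (-1)^9 = -1; 1^5 = 1.
Coefficient = 2002 · (-1) · 1 = -2002.

-2002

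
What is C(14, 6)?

3003

C(14,6) = (14·13·12·11·10·9) / 6! = 2162160 / 720 = 3003.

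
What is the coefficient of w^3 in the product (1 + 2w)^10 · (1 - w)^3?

Coefficient of w^3 = Σ_{j} C(10,j)·2^j·C(3,3-j)·(-1)^(3-j) for j from 0 to 3.
= (-1) + 60 + (-540) + 960 = 479.

479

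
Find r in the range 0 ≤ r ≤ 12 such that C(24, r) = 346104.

7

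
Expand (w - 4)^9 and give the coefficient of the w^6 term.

-5376

The general term is C(9,j)·(w)^j·(-4)^(9-j); the w^6 term has j = 6.
C(9,6) = 84.
Coefficient = C(9,6) · (-4)^3 = 84 · (-64) = -5376.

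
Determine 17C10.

C(17,10) = C(17,7) by symmetry.
C(17,7) = (17·16·15·14·13·12·11) / 7! = 98017920 / 5040 = 19448.

19448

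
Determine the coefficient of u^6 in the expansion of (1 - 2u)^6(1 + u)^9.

-332

Coefficient of u^6 = Σ_{j} C(6,j)·(-2)^j·C(9,6-j)·1^(6-j) for j from 0 to 6.
= 84 + (-1512) + 7560 + (-13440) + 8640 + (-1728) + 64 = -332.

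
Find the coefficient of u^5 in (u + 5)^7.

525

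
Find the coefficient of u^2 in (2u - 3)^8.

81648

The general term is C(8,j)·(2u)^j·(-3)^(8-j); the u^2 term has j = 2.
C(8,2) = 28.
Coefficient = C(8,2) · 2^2 · (-3)^6 = 28 · 4 · 729 = 81648.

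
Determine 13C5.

C(13,5) = (13·12·11·10·9) / 5! = 154440 / 120 = 1287.

1287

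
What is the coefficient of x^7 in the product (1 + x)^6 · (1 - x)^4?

-8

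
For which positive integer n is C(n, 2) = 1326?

52

n(n−1)/2 = 1326 ⇒ n(n−1) = 2652. Since 52·51 = 2652, n = 52.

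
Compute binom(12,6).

924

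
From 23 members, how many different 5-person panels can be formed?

This is C(23,5) = 33649.

33649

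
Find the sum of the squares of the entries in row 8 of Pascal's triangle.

By Vandermonde's identity, Σ C(8,k)² = C(16,8) = 12870.

12870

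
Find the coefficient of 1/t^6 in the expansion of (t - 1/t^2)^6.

General term: C(6,j)·(t)^j·(-1/t^2)^(6-j), with t-exponent 1j − 2(6−j) = 3j − 12.
Set 3j − 12 = -6: j = 2.
C(6,2) = 15; 1^2 = 1; (-1)^4 = 1.
Coefficient = 15 · 1 · 1 = 15.

15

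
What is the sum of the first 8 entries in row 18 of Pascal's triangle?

1 + 18 + 153 + 816 + 3060 + 8568 + 18564 + 31824 = 63004.

63004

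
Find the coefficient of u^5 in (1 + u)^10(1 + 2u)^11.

Coefficient of u^5 = Σ_{j} C(10,j)·1^j·C(11,5-j)·2^(5-j) for j from 0 to 5.
= 14784 + 52800 + 59400 + 26400 + 4620 + 252 = 158256.

158256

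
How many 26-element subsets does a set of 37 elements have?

854992152

C(37,26) = C(37,11) by symmetry.
C(37,11) = (37·36·35·34·33·32·31·30·29·28·27) / 11! = 34128550732953600 / 39916800 = 854992152.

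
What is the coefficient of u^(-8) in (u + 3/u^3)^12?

General term: C(12,j)·(u)^j·(3/u^3)^(12-j), with u-exponent 1j − 3(12−j) = 4j − 36.
Set 4j − 36 = -8: j = 7.
C(12,7) = 792; 1^7 = 1; 3^5 = 243.
Coefficient = 792 · 1 · 243 = 192456.

192456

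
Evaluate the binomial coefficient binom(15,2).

105

C(15,2) = (15·14) / 2! = 210 / 2 = 105.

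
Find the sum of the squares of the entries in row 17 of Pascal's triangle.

2333606220

Σ C(17,k)² is the coefficient of x^17 in (1+x)^17(1+x)^17 = (1+x)^34, i.e. C(34,17) = 2333606220.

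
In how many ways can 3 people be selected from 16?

560

This is C(16,3) = 560.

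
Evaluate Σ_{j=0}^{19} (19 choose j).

524288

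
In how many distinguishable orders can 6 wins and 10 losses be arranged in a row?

8008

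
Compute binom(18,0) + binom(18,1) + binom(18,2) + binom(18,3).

988

1 + 18 + 153 + 816 = 988.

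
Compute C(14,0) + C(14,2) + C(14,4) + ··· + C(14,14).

8192

Even-r terms of row 14 sum to 2^13 = 8192.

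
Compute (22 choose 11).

705432

C(22,11) = (22·21·20·19·18·17·16·15·14·13·12) / 11! = 28158588057600 / 39916800 = 705432.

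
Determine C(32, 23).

28048800

C(32,23) = C(32,9) by symmetry.
C(32,9) = (32·31·30·29·28·27·26·25·24) / 9! = 10178348544000 / 362880 = 28048800.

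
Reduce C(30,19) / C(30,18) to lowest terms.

12/19

C(n,k+1)/C(n,k) = (n−k)/(k+1) = (30−18)/(18+1) = 12/19.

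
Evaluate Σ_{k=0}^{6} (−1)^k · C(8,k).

The partial alternating sum Σ_{k=0}^{6} (−1)^k C(8,k) = (−1)^6 C(7,6) = 7.

7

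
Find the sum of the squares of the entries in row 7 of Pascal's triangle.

Σ C(7,j)² is the coefficient of x^7 in (1+x)^7(1+x)^7 = (1+x)^14, i.e. C(14,7) = 3432.

3432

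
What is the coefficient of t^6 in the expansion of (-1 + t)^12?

The general term is C(12,j)·(-1)^j·(t)^(12-j); the t^6 term has j = 6.
C(12,6) = 924.
Coefficient = C(12,6) = 924.

924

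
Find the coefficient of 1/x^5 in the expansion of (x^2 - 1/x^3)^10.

General term: C(10,j)·(x^2)^j·(-1/x^3)^(10-j), with x-exponent 2j − 3(10−j) = 5j − 30.
Set 5j − 30 = -5: j = 5.
C(10,5) = 252; 1^5 = 1; (-1)^5 = -1.
Coefficient = 252 · 1 · (-1) = -252.

-252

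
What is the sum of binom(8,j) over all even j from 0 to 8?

128

Half of (1+1)^8 + (1−1)^8 gives the even-index sum: 2^7 = 128.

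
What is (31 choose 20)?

84672315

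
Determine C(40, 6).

C(40,6) = (40·39·38·37·36·35) / 6! = 2763633600 / 720 = 3838380.

3838380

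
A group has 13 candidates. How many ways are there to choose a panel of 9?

715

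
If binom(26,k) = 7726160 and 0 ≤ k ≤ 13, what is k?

11

C(26,k) increases on 0 ≤ k ≤ 13. C(26,10) = 5311735 and C(26,11) = 7726160, so k = 11.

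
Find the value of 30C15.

155117520

C(30,15) = (30·29·28·27·26·25·24·23·22·21·20·19·18·17·16) / 15! = 202843204931727360000 / 1307674368000 = 155117520.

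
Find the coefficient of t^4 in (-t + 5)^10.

The general term is C(10,j)·(-t)^j·(5)^(10-j); the t^4 term has j = 4.
C(10,4) = 210.
Coefficient = C(10,4) · 5^6 = 210 · 15625 = 3281250.

3281250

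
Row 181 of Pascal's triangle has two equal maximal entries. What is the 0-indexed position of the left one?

For odd n = 181, C(181,r) peaks at r = (n−1)/2 and (n+1)/2; the smaller is 90.

90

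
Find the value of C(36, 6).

1947792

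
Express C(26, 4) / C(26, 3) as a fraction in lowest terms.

23/4

C(n,k+1)/C(n,k) = (n−k)/(k+1) = (26−3)/(3+1) = 23/4.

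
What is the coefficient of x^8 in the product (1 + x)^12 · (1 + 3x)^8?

Coefficient of x^8 = Σ_{j} C(12,j)·1^j·C(8,8-j)·3^(8-j) for j from 0 to 8.
= 6561 + 209952 + 1347192 + 2993760 + 2806650 + 1197504 + 232848 + 19008 + 495 = 8813970.

8813970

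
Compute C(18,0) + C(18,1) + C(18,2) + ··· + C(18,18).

The entries of row 18 sum to 2^18 = 262144.

262144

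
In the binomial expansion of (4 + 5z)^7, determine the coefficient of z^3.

The general term is C(7,j)·(4)^j·(5z)^(7-j); the z^3 term has j = 4.
C(7,4) = 35.
Coefficient = C(7,4) · 4^4 · 5^3 = 35 · 256 · 125 = 1120000.

1120000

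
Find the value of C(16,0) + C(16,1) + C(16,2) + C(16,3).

697

1 + 16 + 120 + 560 = 697.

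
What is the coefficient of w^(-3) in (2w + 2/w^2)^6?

General term: C(6,j)·(2w)^j·(2/w^2)^(6-j), with w-exponent 1j − 2(6−j) = 3j − 12.
Set 3j − 12 = -3: j = 3.
C(6,3) = 20; 2^3 = 8; 2^3 = 8.
Coefficient = 20 · 8 · 8 = 1280.

1280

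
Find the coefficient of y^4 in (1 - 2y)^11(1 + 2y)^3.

-176

Coefficient of y^4 = Σ_{j} C(11,j)·(-2)^j·C(3,4-j)·2^(4-j) for j from 1 to 4.
= (-176) + 2640 + (-7920) + 5280 = -176.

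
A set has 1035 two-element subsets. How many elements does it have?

n(n−1)/2 = 1035 ⇒ n(n−1) = 2070. Since 46·45 = 2070, n = 46.

46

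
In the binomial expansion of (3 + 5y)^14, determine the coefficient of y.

111602610

The general term is C(14,j)·(3)^j·(5y)^(14-j); the y^1 term has j = 13.
C(14,13) = 14.
Coefficient = C(14,13) · 3^13 · 5^1 = 14 · 1594323 · 5 = 111602610.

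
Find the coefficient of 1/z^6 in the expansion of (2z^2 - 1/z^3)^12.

59136

General term: C(12,j)·(2z^2)^j·(-1/z^3)^(12-j), with z-exponent 2j − 3(12−j) = 5j − 36.
Set 5j − 36 = -6: j = 6.
C(12,6) = 924; 2^6 = 64; (-1)^6 = 1.
Coefficient = 924 · 64 · 1 = 59136.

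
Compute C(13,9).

C(13,9) = C(13,4) by symmetry.
C(13,4) = (13·12·11·10) / 4! = 17160 / 24 = 715.

715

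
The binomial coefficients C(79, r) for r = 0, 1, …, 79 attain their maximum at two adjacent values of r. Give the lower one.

39

For odd n = 79, C(79,r) peaks at r = (n−1)/2 and (n+1)/2; the lower is 39.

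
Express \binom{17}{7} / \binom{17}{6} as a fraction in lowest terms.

C(n,k+1)/C(n,k) = (n−k)/(k+1) = (17−6)/(6+1) = 11/7.

11/7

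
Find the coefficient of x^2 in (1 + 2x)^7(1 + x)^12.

Coefficient of x^2 = Σ_{j} C(7,j)·2^j·C(12,2-j)·1^(2-j) for j from 0 to 2.
= 66 + 168 + 84 = 318.

318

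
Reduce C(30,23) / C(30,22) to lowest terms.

8/23

C(n,k+1)/C(n,k) = (n−k)/(k+1) = (30−22)/(22+1) = 8/23.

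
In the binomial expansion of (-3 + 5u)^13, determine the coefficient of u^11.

The general term is C(13,j)·(-3)^j·(5u)^(13-j); the u^11 term has j = 2.
C(13,2) = 78.
Coefficient = C(13,2) · (-3)^2 · 5^11 = 78 · 9 · 48828125 = 34277343750.

34277343750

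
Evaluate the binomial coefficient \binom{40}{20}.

137846528820

C(40,20) = (40·39·38·37·36·35·34·33·32·31·30·29·28·27·26·25·24·23·22·21) / 20! = 335367096786357081410764800000 / 2432902008176640000 = 137846528820.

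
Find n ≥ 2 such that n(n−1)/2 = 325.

26

n(n−1)/2 = 325 ⇒ n(n−1) = 650. Since 26·25 = 650, n = 26.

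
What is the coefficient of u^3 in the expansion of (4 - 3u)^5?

The general term is C(5,j)·(4)^j·(-3u)^(5-j); the u^3 term has j = 2.
C(5,2) = 10.
Coefficient = C(5,2) · 4^2 · (-3)^3 = 10 · 16 · (-27) = -4320.

-4320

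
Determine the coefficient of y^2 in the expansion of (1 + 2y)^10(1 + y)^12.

486

Coefficient of y^2 = Σ_{j} C(10,j)·2^j·C(12,2-j)·1^(2-j) for j from 0 to 2.
= 66 + 240 + 180 = 486.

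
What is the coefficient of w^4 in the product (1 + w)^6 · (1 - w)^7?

15

Coefficient of w^4 = Σ_{j} C(6,j)·1^j·C(7,4-j)·(-1)^(4-j) for j from 0 to 4.
= 35 + (-210) + 315 + (-140) + 15 = 15.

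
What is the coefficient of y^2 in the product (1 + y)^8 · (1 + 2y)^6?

184

Coefficient of y^2 = Σ_{j} C(8,j)·1^j·C(6,2-j)·2^(2-j) for j from 0 to 2.
= 60 + 96 + 28 = 184.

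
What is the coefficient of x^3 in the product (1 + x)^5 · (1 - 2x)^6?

30

Coefficient of x^3 = Σ_{j} C(5,j)·1^j·C(6,3-j)·(-2)^(3-j) for j from 0 to 3.
= (-160) + 300 + (-120) + 10 = 30.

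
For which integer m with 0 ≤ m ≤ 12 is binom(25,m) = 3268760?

10

C(25,m) increases on 0 ≤ m ≤ 12. C(25,9) = 2042975 and C(25,10) = 3268760, so m = 10.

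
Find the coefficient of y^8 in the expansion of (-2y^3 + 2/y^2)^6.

General term: C(6,j)·(-2y^3)^j·(2/y^2)^(6-j), with y-exponent 3j − 2(6−j) = 5j − 12.
Set 5j − 12 = 8: j = 4.
C(6,4) = 15; (-2)^4 = 16; 2^2 = 4.
Coefficient = 15 · 16 · 4 = 960.

960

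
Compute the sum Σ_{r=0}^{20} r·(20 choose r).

10485760

Since r·C(20,r) = 20·C(19,r−1), the sum is 20·2^19 = 20·524288 = 10485760.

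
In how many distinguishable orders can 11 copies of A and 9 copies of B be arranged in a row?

Choose positions for the A's: C(20,11) = 167960.

167960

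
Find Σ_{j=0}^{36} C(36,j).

The entries of row 36 sum to 2^36 = 68719476736.

68719476736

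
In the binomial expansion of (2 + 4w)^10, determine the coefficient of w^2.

184320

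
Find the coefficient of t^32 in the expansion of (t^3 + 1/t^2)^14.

91

General term: C(14,j)·(t^3)^j·(1/t^2)^(14-j), with t-exponent 3j − 2(14−j) = 5j − 28.
Set 5j − 28 = 32: j = 12.
C(14,12) = 91; 1^12 = 1; 1^2 = 1.
Coefficient = 91 · 1 · 1 = 91.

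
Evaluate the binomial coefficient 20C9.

C(20,9) = (20·19·18·17·16·15·14·13·12) / 9! = 60949324800 / 362880 = 167960.

167960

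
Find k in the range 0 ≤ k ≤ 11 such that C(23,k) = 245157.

7

C(23,k) increases on 0 ≤ k ≤ 11. C(23,6) = 100947 and C(23,7) = 245157, so k = 7.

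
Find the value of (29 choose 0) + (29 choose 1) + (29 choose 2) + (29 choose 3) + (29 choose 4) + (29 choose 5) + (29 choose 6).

621616

1 + 29 + 406 + 3654 + 23751 + 118755 + 475020 = 621616.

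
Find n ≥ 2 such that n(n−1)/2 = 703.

n(n−1)/2 = 703 ⇒ n(n−1) = 1406. Since 38·37 = 1406, n = 38.

38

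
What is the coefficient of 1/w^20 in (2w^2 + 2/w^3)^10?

46080

General term: C(10,j)·(2w^2)^j·(2/w^3)^(10-j), with w-exponent 2j − 3(10−j) = 5j − 30.
Set 5j − 30 = -20: j = 2.
C(10,2) = 45; 2^2 = 4; 2^8 = 256.
Coefficient = 45 · 4 · 256 = 46080.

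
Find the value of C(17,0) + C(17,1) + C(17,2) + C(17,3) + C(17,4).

3214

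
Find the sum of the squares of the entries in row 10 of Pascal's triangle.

184756

Σ C(10,j)² is the coefficient of x^10 in (1+x)^10(1+x)^10 = (1+x)^20, i.e. C(20,10) = 184756.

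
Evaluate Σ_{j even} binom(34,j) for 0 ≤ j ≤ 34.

8589934592

Even-j terms of row 34 sum to 2^33 = 8589934592.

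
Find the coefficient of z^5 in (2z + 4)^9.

The general term is C(9,j)·(2z)^j·(4)^(9-j); the z^5 term has j = 5.
C(9,5) = 126.
Coefficient = C(9,5) · 2^5 · 4^4 = 126 · 32 · 256 = 1032192.

1032192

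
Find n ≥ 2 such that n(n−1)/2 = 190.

20

n(n−1)/2 = 190 ⇒ n(n−1) = 380. Since 20·19 = 380, n = 20.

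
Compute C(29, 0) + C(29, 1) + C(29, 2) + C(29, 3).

1 + 29 + 406 + 3654 = 4090.

4090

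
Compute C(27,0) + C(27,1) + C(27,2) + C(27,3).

1 + 27 + 351 + 2925 = 3304.

3304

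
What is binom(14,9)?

2002

C(14,9) = C(14,5) by symmetry.
C(14,5) = (14·13·12·11·10) / 5! = 240240 / 120 = 2002.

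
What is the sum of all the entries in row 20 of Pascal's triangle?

Setting x = 1 in (1+x)^20 gives Σ C(20,r) = 2^20 = 1048576.

1048576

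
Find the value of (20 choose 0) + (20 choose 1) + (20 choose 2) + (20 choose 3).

1351

1 + 20 + 190 + 1140 = 1351.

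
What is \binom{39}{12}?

3910797436

C(39,12) = (39·38·37·36·35·34·33·32·31·30·29·28) / 12! = 1873278229119897600 / 479001600 = 3910797436.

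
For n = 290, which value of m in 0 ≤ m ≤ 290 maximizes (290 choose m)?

C(290,m) is maximized at m = 290/2 = 145.

145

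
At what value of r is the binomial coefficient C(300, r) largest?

C(300,r) is maximized at r = 300/2 = 150.

150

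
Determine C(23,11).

1352078

C(23,11) = (23·22·21·20·19·18·17·16·15·14·13) / 11! = 53970627110400 / 39916800 = 1352078.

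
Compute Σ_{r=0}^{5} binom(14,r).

1 + 14 + 91 + 364 + 1001 + 2002 = 3473.

3473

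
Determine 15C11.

C(15,11) = C(15,4) by symmetry.
C(15,4) = (15·14·13·12) / 4! = 32760 / 24 = 1365.

1365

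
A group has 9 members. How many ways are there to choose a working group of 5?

This is C(9,5) = 126.

126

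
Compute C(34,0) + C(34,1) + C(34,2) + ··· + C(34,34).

17179869184

Setting x = 1 in (1+x)^34 gives Σ C(34,r) = 2^34 = 17179869184.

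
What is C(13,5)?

C(13,5) = (13·12·11·10·9) / 5! = 154440 / 120 = 1287.

1287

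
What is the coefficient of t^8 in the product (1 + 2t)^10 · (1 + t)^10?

Coefficient of t^8 = Σ_{j} C(10,j)·2^j·C(10,8-j)·1^(8-j) for j from 0 to 8.
= 45 + 2400 + 37800 + 241920 + 705600 + 967680 + 604800 + 153600 + 11520 = 2725365.

2725365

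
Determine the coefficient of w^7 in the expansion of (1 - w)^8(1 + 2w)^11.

4656

Coefficient of w^7 = Σ_{j} C(8,j)·(-1)^j·C(11,7-j)·2^(7-j) for j from 0 to 7.
= 42240 + (-236544) + 413952 + (-295680) + 92400 + (-12320) + 616 + (-8) = 4656.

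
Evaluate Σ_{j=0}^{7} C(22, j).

1 + 22 + 231 + 1540 + 7315 + 26334 + 74613 + 170544 = 280600.

280600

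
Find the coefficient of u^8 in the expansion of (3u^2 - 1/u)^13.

General term: C(13,j)·(3u^2)^j·(-1/u)^(13-j), with u-exponent 2j − 1(13−j) = 3j − 13.
Set 3j − 13 = 8: j = 7.
C(13,7) = 1716; 3^7 = 2187; (-1)^6 = 1.
Coefficient = 1716 · 2187 · 1 = 3752892.

3752892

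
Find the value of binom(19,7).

C(19,7) = (19·18·17·16·15·14·13) / 7! = 253955520 / 5040 = 50388.

50388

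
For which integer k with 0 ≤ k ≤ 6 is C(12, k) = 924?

6

C(12,k) increases on 0 ≤ k ≤ 6. C(12,5) = 792 and C(12,6) = 924, so k = 6.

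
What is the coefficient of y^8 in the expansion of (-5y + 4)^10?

281250000

The general term is C(10,j)·(-5y)^j·(4)^(10-j); the y^8 term has j = 8.
C(10,8) = 45.
Coefficient = C(10,8) · (-5)^8 · 4^2 = 45 · 390625 · 16 = 281250000.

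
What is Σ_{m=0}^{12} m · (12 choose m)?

24576

Differentiating (1+x)^12 and setting x=1: Σ m·C(12,m) = 12·2^11 = 24576.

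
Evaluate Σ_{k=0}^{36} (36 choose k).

Setting x = 1 in (1+x)^36 gives Σ C(36,k) = 2^36 = 68719476736.

68719476736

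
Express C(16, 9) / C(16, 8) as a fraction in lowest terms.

C(n,k+1)/C(n,k) = (n−k)/(k+1) = (16−8)/(8+1) = 8/9.

8/9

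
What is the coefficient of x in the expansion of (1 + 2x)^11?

22

The general term is C(11,j)·(1)^j·(2x)^(11-j); the x^1 term has j = 10.
C(11,10) = 11.
Coefficient = C(11,10) · 2^1 = 11 · 2 = 22.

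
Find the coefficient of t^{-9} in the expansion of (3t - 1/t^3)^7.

945

General term: C(7,j)·(3t)^j·(-1/t^3)^(7-j), with t-exponent 1j − 3(7−j) = 4j − 21.
Set 4j − 21 = -9: j = 3.
C(7,3) = 35; 3^3 = 27; (-1)^4 = 1.
Coefficient = 35 · 27 · 1 = 945.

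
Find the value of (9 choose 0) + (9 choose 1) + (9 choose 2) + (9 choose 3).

1 + 9 + 36 + 84 = 130.

130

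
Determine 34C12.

548354040

C(34,12) = (34·33·32·31·30·29·28·27·26·25·24·23) / 12! = 262662462526464000 / 479001600 = 548354040.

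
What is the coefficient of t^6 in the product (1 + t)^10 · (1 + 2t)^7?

87346

Coefficient of t^6 = Σ_{j} C(10,j)·1^j·C(7,6-j)·2^(6-j) for j from 0 to 6.
= 448 + 6720 + 25200 + 33600 + 17640 + 3528 + 210 = 87346.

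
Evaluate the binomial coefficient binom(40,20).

C(40,20) = (40·39·38·37·36·35·34·33·32·31·30·29·28·27·26·25·24·23·22·21) / 20! = 335367096786357081410764800000 / 2432902008176640000 = 137846528820.

137846528820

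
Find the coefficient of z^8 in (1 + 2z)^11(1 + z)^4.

453024

Coefficient of z^8 = Σ_{j} C(11,j)·2^j·C(4,8-j)·1^(8-j) for j from 4 to 8.
= 5280 + 59136 + 177408 + 168960 + 42240 = 453024.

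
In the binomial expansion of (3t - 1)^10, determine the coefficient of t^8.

295245

The general term is C(10,j)·(3t)^j·(-1)^(10-j); the t^8 term has j = 8.
C(10,8) = 45.
Coefficient = C(10,8) · 3^8 = 45 · 6561 = 295245.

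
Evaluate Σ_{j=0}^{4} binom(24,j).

12951

1 + 24 + 276 + 2024 + 10626 = 12951.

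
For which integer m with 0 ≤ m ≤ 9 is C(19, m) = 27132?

6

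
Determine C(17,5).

6188

C(17,5) = (17·16·15·14·13) / 5! = 742560 / 120 = 6188.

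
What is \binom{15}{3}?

C(15,3) = (15·14·13) / 3! = 2730 / 6 = 455.

455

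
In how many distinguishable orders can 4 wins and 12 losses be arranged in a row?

1820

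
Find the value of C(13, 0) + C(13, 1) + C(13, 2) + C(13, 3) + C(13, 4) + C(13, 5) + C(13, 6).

1 + 13 + 78 + 286 + 715 + 1287 + 1716 = 4096.

4096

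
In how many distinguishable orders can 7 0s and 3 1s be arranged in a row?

Choose positions for the 0s: C(10,7) = 120.

120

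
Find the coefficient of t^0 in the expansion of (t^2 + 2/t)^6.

General term: C(6,j)·(t^2)^j·(2/t)^(6-j), with t-exponent 2j − 1(6−j) = 3j − 6.
Set 3j − 6 = 0: j = 2.
C(6,2) = 15; 1^2 = 1; 2^4 = 16.
Coefficient = 15 · 1 · 16 = 240.

240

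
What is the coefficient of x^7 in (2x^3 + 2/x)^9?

64512

General term: C(9,j)·(2x^3)^j·(2/x)^(9-j), with x-exponent 3j − 1(9−j) = 4j − 9.
Set 4j − 9 = 7: j = 4.
C(9,4) = 126; 2^4 = 16; 2^5 = 32.
Coefficient = 126 · 16 · 32 = 64512.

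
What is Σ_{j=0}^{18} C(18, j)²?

9075135300

By Vandermonde's identity, Σ C(18,j)² = C(36,18) = 9075135300.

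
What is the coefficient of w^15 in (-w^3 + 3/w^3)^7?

21

General term: C(7,j)·(-w^3)^j·(3/w^3)^(7-j), with w-exponent 3j − 3(7−j) = 6j − 21.
Set 6j − 21 = 15: j = 6.
C(7,6) = 7; (-1)^6 = 1; 3^1 = 3.
Coefficient = 7 · 1 · 3 = 21.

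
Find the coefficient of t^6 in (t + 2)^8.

The general term is C(8,j)·(t)^j·(2)^(8-j); the t^6 term has j = 6.
C(8,6) = 28.
Coefficient = C(8,6) · 2^2 = 28 · 4 = 112.

112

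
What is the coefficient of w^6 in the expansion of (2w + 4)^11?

30277632

The general term is C(11,j)·(2w)^j·(4)^(11-j); the w^6 term has j = 6.
C(11,6) = 462.
Coefficient = C(11,6) · 2^6 · 4^5 = 462 · 64 · 1024 = 30277632.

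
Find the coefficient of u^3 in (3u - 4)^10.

-53084160

The general term is C(10,j)·(3u)^j·(-4)^(10-j); the u^3 term has j = 3.
C(10,3) = 120.
Coefficient = C(10,3) · 3^3 · (-4)^7 = 120 · 27 · (-16384) = -53084160.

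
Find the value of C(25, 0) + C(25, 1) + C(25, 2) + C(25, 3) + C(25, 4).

1 + 25 + 300 + 2300 + 12650 = 15276.

15276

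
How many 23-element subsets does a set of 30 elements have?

2035800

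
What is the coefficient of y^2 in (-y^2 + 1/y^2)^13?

General term: C(13,j)·(-y^2)^j·(1/y^2)^(13-j), with y-exponent 2j − 2(13−j) = 4j − 26.
Set 4j − 26 = 2: j = 7.
C(13,7) = 1716; (-1)^7 = -1; 1^6 = 1.
Coefficient = 1716 · (-1) · 1 = -1716.

-1716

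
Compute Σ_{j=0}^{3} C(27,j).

1 + 27 + 351 + 2925 = 3304.

3304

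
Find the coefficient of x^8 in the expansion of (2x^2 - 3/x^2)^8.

16128

General term: C(8,j)·(2x^2)^j·(-3/x^2)^(8-j), with x-exponent 2j − 2(8−j) = 4j − 16.
Set 4j − 16 = 8: j = 6.
C(8,6) = 28; 2^6 = 64; (-3)^2 = 9.
Coefficient = 28 · 64 · 9 = 16128.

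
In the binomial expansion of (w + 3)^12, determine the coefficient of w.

The general term is C(12,j)·(w)^j·(3)^(12-j); the w^1 term has j = 1.
C(12,1) = 12.
Coefficient = C(12,1) · 3^11 = 12 · 177147 = 2125764.

2125764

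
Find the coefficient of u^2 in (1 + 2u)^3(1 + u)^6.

63

Coefficient of u^2 = Σ_{j} C(3,j)·2^j·C(6,2-j)·1^(2-j) for j from 0 to 2.
= 15 + 36 + 12 = 63.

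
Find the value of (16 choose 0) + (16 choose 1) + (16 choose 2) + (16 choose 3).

697

1 + 16 + 120 + 560 = 697.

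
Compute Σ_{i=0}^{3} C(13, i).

378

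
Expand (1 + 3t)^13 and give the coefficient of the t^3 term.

7722

The general term is C(13,j)·(1)^j·(3t)^(13-j); the t^3 term has j = 10.
C(13,10) = 286.
Coefficient = C(13,10) · 3^3 = 286 · 27 = 7722.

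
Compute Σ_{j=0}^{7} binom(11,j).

1 + 11 + 55 + 165 + 330 + 462 + 462 + 330 = 1816.

1816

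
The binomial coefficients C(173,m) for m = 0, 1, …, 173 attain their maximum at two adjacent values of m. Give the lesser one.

86

For odd n = 173, C(173,m) peaks at m = (n−1)/2 and (n+1)/2; the lesser is 86.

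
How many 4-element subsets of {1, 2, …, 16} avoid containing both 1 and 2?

All 4-subsets: C(16,4) = 1820. Those containing both fixed elements: C(14,2) = 91.
1820 − 91 = 1729.

1729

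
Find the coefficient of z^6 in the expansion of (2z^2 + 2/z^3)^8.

General term: C(8,j)·(2z^2)^j·(2/z^3)^(8-j), with z-exponent 2j − 3(8−j) = 5j − 24.
Set 5j − 24 = 6: j = 6.
C(8,6) = 28; 2^6 = 64; 2^2 = 4.
Coefficient = 28 · 64 · 4 = 7168.

7168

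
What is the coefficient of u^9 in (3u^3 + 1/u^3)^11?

General term: C(11,j)·(3u^3)^j·(1/u^3)^(11-j), with u-exponent 3j − 3(11−j) = 6j − 33.
Set 6j − 33 = 9: j = 7.
C(11,7) = 330; 3^7 = 2187; 1^4 = 1.
Coefficient = 330 · 2187 · 1 = 721710.

721710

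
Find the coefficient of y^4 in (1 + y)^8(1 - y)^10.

20

Coefficient of y^4 = Σ_{j} C(8,j)·1^j·C(10,4-j)·(-1)^(4-j) for j from 0 to 4.
= 210 + (-960) + 1260 + (-560) + 70 = 20.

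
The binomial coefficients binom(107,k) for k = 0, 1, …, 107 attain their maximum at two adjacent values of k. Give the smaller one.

53

For odd n = 107, C(107,k) peaks at k = (n−1)/2 and (n+1)/2; the smaller is 53.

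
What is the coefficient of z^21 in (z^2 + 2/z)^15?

3640

General term: C(15,j)·(z^2)^j·(2/z)^(15-j), with z-exponent 2j − 1(15−j) = 3j − 15.
Set 3j − 15 = 21: j = 12.
C(15,12) = 455; 1^12 = 1; 2^3 = 8.
Coefficient = 455 · 1 · 8 = 3640.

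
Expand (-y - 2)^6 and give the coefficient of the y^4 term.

The general term is C(6,j)·(-y)^j·(-2)^(6-j); the y^4 term has j = 4.
C(6,4) = 15.
Coefficient = C(6,4) · (-2)^2 = 15 · 4 = 60.

60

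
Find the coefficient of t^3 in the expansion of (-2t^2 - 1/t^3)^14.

1025024

General term: C(14,j)·(-2t^2)^j·(-1/t^3)^(14-j), with t-exponent 2j − 3(14−j) = 5j − 42.
Set 5j − 42 = 3: j = 9.
C(14,9) = 2002; (-2)^9 = -512; (-1)^5 = -1.
Coefficient = 2002 · (-512) · (-1) = 1025024.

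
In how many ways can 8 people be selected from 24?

735471

This is C(24,8) = 735471.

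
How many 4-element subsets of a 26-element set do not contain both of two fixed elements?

All 4-subsets: C(26,4) = 14950. Those containing both fixed elements: C(24,2) = 276.
14950 − 276 = 14674.

14674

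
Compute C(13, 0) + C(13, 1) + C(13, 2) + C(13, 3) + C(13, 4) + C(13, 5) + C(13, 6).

4096

1 + 13 + 78 + 286 + 715 + 1287 + 1716 = 4096.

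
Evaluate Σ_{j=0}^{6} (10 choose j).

848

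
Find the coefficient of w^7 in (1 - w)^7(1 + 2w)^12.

-1329

Coefficient of w^7 = Σ_{j} C(7,j)·(-1)^j·C(12,7-j)·2^(7-j) for j from 0 to 7.
= 101376 + (-413952) + 532224 + (-277200) + 61600 + (-5544) + 168 + (-1) = -1329.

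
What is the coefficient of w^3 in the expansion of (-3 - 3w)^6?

The general term is C(6,j)·(-3)^j·(-3w)^(6-j); the w^3 term has j = 3.
C(6,3) = 20.
Coefficient = C(6,3) · (-3)^3 · (-3)^3 = 20 · (-27) · (-27) = 14580.

14580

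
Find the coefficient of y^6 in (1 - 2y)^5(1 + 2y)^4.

Coefficient of y^6 = Σ_{j} C(5,j)·(-2)^j·C(4,6-j)·2^(6-j) for j from 2 to 5.
= 640 + (-2560) + 1920 + (-256) = -256.

-256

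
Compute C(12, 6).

C(12,6) = (12·11·10·9·8·7) / 6! = 665280 / 720 = 924.

924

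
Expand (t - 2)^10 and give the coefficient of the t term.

-5120

The general term is C(10,j)·(t)^j·(-2)^(10-j); the t^1 term has j = 1.
C(10,1) = 10.
Coefficient = C(10,1) · (-2)^9 = 10 · (-512) = -5120.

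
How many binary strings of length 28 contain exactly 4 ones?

20475

Choose the 4 positions: C(28,4) = 20475.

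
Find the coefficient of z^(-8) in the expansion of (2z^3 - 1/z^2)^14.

16016

General term: C(14,j)·(2z^3)^j·(-1/z^2)^(14-j), with z-exponent 3j − 2(14−j) = 5j − 28.
Set 5j − 28 = -8: j = 4.
C(14,4) = 1001; 2^4 = 16; (-1)^10 = 1.
Coefficient = 1001 · 16 · 1 = 16016.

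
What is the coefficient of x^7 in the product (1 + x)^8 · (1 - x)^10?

Coefficient of x^7 = Σ_{j} C(8,j)·1^j·C(10,7-j)·(-1)^(7-j) for j from 0 to 7.
= (-120) + 1680 + (-7056) + 11760 + (-8400) + 2520 + (-280) + 8 = 112.

112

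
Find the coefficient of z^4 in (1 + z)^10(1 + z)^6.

Coefficient of z^4 = Σ_{j} C(10,j)·C(6,4-j) for j from 0 to 4.
= 15 + 200 + 675 + 720 + 210 = 1820.

1820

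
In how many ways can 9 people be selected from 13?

This is C(13,9) = 715.

715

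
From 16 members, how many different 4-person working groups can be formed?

1820

This is C(16,4) = 1820.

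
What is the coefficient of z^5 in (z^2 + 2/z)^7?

General term: C(7,j)·(z^2)^j·(2/z)^(7-j), with z-exponent 2j − 1(7−j) = 3j − 7.
Set 3j − 7 = 5: j = 4.
C(7,4) = 35; 1^4 = 1; 2^3 = 8.
Coefficient = 35 · 1 · 8 = 280.

280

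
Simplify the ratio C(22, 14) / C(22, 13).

C(n,k+1)/C(n,k) = (n−k)/(k+1) = (22−13)/(13+1) = 9/14.

9/14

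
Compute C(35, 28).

6724520

C(35,28) = C(35,7) by symmetry.
C(35,7) = (35·34·33·32·31·30·29) / 7! = 33891580800 / 5040 = 6724520.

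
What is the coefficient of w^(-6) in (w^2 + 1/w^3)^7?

General term: C(7,j)·(w^2)^j·(1/w^3)^(7-j), with w-exponent 2j − 3(7−j) = 5j − 21.
Set 5j − 21 = -6: j = 3.
C(7,3) = 35; 1^3 = 1; 1^4 = 1.
Coefficient = 35 · 1 · 1 = 35.

35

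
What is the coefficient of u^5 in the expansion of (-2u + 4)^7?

The general term is C(7,j)·(-2u)^j·(4)^(7-j); the u^5 term has j = 5.
C(7,5) = 21.
Coefficient = C(7,5) · (-2)^5 · 4^2 = 21 · (-32) · 16 = -10752.

-10752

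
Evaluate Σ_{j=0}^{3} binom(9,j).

130

1 + 9 + 36 + 84 = 130.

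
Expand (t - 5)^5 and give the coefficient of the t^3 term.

The general term is C(5,j)·(t)^j·(-5)^(5-j); the t^3 term has j = 3.
C(5,3) = 10.
Coefficient = C(5,3) · (-5)^2 = 10 · 25 = 250.

250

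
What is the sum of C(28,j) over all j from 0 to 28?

268435456

Setting x = 1 in (1+x)^28 gives Σ C(28,j) = 2^28 = 268435456.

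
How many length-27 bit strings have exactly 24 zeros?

2925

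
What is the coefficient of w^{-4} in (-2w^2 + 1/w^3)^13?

General term: C(13,j)·(-2w^2)^j·(1/w^3)^(13-j), with w-exponent 2j − 3(13−j) = 5j − 39.
Set 5j − 39 = -4: j = 7.
C(13,7) = 1716; (-2)^7 = -128; 1^6 = 1.
Coefficient = 1716 · (-128) · 1 = -219648.

-219648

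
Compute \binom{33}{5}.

237336

C(33,5) = (33·32·31·30·29) / 5! = 28480320 / 120 = 237336.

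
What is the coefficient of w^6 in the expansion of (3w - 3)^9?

-1653372

The general term is C(9,j)·(3w)^j·(-3)^(9-j); the w^6 term has j = 6.
C(9,6) = 84.
Coefficient = C(9,6) · 3^6 · (-3)^3 = 84 · 729 · (-27) = -1653372.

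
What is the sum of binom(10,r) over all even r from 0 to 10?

512

Even-r terms of row 10 sum to 2^9 = 512.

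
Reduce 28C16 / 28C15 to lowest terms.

C(n,k+1)/C(n,k) = (n−k)/(k+1) = (28−15)/(15+1) = 13/16.

13/16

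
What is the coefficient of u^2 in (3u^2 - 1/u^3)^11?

721710

General term: C(11,j)·(3u^2)^j·(-1/u^3)^(11-j), with u-exponent 2j − 3(11−j) = 5j − 33.
Set 5j − 33 = 2: j = 7.
C(11,7) = 330; 3^7 = 2187; (-1)^4 = 1.
Coefficient = 330 · 2187 · 1 = 721710.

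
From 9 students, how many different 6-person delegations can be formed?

This is C(9,6) = 84.

84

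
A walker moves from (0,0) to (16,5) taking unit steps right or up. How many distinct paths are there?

20349

Each path is a sequence of 21 steps with 16 rights: C(21,16) = 20349.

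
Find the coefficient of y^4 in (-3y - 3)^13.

The general term is C(13,j)·(-3y)^j·(-3)^(13-j); the y^4 term has j = 4.
C(13,4) = 715.
Coefficient = C(13,4) · (-3)^4 · (-3)^9 = 715 · 81 · (-19683) = -1139940945.

-1139940945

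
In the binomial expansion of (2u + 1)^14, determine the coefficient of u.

28

The general term is C(14,j)·(2u)^j·(1)^(14-j); the u^1 term has j = 1.
C(14,1) = 14.
Coefficient = C(14,1) · 2^1 = 14 · 2 = 28.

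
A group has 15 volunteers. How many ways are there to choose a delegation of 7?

6435

This is C(15,7) = 6435.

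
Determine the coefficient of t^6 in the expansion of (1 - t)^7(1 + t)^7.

-35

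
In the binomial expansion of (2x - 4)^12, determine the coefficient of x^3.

-461373440

The general term is C(12,j)·(2x)^j·(-4)^(12-j); the x^3 term has j = 3.
C(12,3) = 220.
Coefficient = C(12,3) · 2^3 · (-4)^9 = 220 · 8 · (-262144) = -461373440.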